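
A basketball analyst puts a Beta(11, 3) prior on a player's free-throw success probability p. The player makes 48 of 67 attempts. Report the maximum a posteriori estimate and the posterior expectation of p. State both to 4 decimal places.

Posterior: Beta(11+48, 3+19) = Beta(59, 22).
Mode = (59−1)/(59+22−2) = 58/79 = 0.7342.
Mean = 59/(59+22) = 59/81 = 0.7284.
Left-skewed posterior ⇒ mean < mode.

maximum a posteriori estimate = 0.7342, posterior expectation = 0.7284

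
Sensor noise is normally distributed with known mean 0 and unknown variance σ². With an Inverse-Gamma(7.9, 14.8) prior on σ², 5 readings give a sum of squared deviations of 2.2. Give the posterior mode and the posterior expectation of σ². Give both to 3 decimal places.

Posterior: Inverse-Gamma(shape = 7.9+5/2 = 10.4, scale = 14.8+2.2/2 = 15.9).
Mode = β/(α+1) = 15.9/11.4 = 1.395.
Mean = β/(α−1) = 15.9/9.4 = 1.691.

posterior mode = 1.395, posterior expectation = 1.691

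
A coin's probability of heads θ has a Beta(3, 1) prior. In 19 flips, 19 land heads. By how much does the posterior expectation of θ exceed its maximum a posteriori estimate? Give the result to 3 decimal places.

Posterior: Beta(3+19, 1+0) = Beta(22, 1).
Since β = 1 ≤ 1 and α > 1, the Beta density is monotone increasing on [0,1]; the mode is at 1.
Mean = 22/(22+1) = 0.957.
Difference = 0.957 − 1.000 = -0.043.
Mode > mean: the posterior has a left tail.

-0.043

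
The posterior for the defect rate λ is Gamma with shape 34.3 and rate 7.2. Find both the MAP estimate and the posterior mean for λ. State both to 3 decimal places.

Mode = (α−1)/β = 33.3/7.2 = 4.625.
Mean = α/β = 34.3/7.2 = 4.764.
The mean is pulled above the mode by the posterior's right skew.

MAP = 4.625; posterior mean = 4.764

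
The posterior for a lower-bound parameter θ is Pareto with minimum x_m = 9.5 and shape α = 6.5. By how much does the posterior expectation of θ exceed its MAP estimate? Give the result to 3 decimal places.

The Pareto density is strictly decreasing on [x_m, ∞), so the mode is x_m = 9.500.
Mean = α·x_m/(α−1) = 6.5·9.5/5.5 = 11.227.
Difference = 11.227 − 9.500 = 1.727.
Right-skewed posterior ⇒ mode < mean.

1.727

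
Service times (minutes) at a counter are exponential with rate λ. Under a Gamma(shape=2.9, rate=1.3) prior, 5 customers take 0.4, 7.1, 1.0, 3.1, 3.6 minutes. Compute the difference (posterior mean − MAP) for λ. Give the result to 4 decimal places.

0.0606

Σ times = 15.2. Posterior: Gamma(shape = 2.9+5 = 7.9, rate = 1.3+15.2 = 16.5).
Mode = (α−1)/β = 6.9/16.5 = 0.4182.
Mean = α/β = 7.9/16.5 = 0.4788.
Difference = 0.4788 − 0.4182 = 0.0606.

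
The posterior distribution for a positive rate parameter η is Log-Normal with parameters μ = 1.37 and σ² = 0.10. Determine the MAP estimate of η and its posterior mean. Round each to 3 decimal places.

Mode = exp(μ − σ²) = exp(1.27) = 3.561.
Mean = exp(μ + σ²/2) = exp(1.420) = 4.137.

MAP = 3.561; posterior mean = 4.137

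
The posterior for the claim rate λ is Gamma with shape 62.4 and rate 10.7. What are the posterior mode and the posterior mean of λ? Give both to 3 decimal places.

λ_MAP = 5.738, E[λ|data] = 5.832

Mode = (α−1)/β = 61.4/10.7 = 5.738.
Mean = α/β = 62.4/10.7 = 5.832.
Mean > mode: the posterior has a right tail.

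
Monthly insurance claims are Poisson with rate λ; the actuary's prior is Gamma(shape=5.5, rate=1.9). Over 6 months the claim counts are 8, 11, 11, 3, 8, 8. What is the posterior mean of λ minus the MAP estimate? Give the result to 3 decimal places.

Σ counts = 49. Posterior: Gamma(shape = 5.5+49 = 54.5, rate = 1.9+6 = 7.9).
Mode = (α−1)/β = 53.5/7.9 = 6.772.
Mean = α/β = 54.5/7.9 = 6.899.
Difference = 6.899 − 6.772 = 0.127.
The mean is pulled above the mode by the posterior's right skew.

0.127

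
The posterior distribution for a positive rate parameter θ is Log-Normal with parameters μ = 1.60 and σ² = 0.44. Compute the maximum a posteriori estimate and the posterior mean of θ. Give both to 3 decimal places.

Mode = exp(μ − σ²) = exp(1.16) = 3.190.
Mean = exp(μ + σ²/2) = exp(1.820) = 6.172.

θ_MAP = 3.190, E[θ|data] = 6.172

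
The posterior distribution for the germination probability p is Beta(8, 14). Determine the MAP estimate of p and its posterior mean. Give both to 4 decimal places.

Mode = (8−1)/(8+14−2) = 7/20 = 0.3500.
Mean = 8/(8+14) = 8/22 = 0.3636.
Mean > mode: the posterior has a right tail.

MAP estimate = 0.3500, posterior mean = 0.3636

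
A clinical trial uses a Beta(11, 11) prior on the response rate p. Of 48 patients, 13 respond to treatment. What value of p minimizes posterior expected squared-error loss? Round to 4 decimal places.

0.3429

Posterior: Beta(11+13, 11+35) = Beta(24, 46).
Mode = (24−1)/(24+46−2) = 23/68 = 0.3382.
Mean = 24/(24+46) = 24/70 = 0.3429.
Squared-error loss ⇒ the optimal estimator is the posterior mean.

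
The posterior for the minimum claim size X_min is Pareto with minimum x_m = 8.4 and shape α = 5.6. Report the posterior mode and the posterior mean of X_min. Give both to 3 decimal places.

MAP = 8.400; posterior mean = 10.226

The Pareto density is strictly decreasing on [x_m, ∞), so the mode is x_m = 8.400.
Mean = α·x_m/(α−1) = 5.6·8.4/4.6 = 10.226.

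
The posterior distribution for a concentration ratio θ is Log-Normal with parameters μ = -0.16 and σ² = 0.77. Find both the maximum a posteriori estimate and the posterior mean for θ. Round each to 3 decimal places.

θ_MAP = 0.395, E[θ|data] = 1.252

Mode = exp(μ − σ²) = exp(-0.93) = 0.395.
Mean = exp(μ + σ²/2) = exp(0.225) = 1.252.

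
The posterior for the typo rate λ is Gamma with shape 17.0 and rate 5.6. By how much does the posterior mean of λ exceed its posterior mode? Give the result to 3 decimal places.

0.179

Mode = (α−1)/β = 16.0/5.6 = 2.857.
Mean = α/β = 17.0/5.6 = 3.036.
Difference = 3.036 − 2.857 = 0.179.
Right-skewed posterior ⇒ mode < mean.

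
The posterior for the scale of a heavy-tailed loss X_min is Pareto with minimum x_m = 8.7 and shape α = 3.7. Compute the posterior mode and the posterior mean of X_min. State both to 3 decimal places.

The Pareto density is strictly decreasing on [x_m, ∞), so the mode is x_m = 8.700.
Mean = α·x_m/(α−1) = 3.7·8.7/2.7 = 11.922.
The mean is pulled above the mode by the posterior's right skew.

X_min_MAP = 8.700, E[X_min|data] = 11.922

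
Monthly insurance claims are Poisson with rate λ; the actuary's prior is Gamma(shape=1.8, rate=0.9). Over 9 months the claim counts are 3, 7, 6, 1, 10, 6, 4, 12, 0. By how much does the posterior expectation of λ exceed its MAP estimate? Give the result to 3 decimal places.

Σ counts = 49. Posterior: Gamma(shape = 1.8+49 = 50.8, rate = 0.9+9 = 9.9).
Mode = (α−1)/β = 49.8/9.9 = 5.030.
Mean = α/β = 50.8/9.9 = 5.131.
Difference = 5.131 − 5.030 = 0.101.

0.101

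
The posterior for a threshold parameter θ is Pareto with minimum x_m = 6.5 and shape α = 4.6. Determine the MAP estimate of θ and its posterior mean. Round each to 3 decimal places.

MAP = 6.500; posterior mean = 8.306

The Pareto density is strictly decreasing on [x_m, ∞), so the mode is x_m = 6.500.
Mean = α·x_m/(α−1) = 4.6·6.5/3.6 = 8.306.
Mean > mode: the posterior has a right tail.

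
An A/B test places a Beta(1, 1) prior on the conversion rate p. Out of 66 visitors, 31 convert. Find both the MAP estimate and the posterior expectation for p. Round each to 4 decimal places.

Posterior: Beta(1+31, 1+35) = Beta(32, 36).
Mode = (32−1)/(32+36−2) = 31/66 = 0.4697.
With a flat prior the MAP equals the MLE, 31/66.
Mean = 32/(32+36) = 32/68 = 0.4706.

MAP estimate = 0.4697, posterior expectation = 0.4706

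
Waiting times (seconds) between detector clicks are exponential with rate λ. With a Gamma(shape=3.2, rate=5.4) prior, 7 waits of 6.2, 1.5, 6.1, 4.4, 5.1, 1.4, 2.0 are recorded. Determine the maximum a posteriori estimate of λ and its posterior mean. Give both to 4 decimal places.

maximum a posteriori estimate = 0.2866, posterior mean = 0.3178

Σ times = 26.7. Posterior: Gamma(shape = 3.2+7 = 10.2, rate = 5.4+26.7 = 32.1).
Mode = (α−1)/β = 9.2/32.1 = 0.2866.
Mean = α/β = 10.2/32.1 = 0.3178.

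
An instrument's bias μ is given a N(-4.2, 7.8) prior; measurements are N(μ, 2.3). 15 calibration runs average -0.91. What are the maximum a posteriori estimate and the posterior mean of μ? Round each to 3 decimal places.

Posterior for μ is Normal. Precision-weighted mean: (1/7.8·-4.2 + 15/2.3·-0.91) / (1/7.8 + 15/2.3) = -0.973.
A Normal posterior is symmetric, so mode = mean.

MAP = -0.973; posterior mean = -0.973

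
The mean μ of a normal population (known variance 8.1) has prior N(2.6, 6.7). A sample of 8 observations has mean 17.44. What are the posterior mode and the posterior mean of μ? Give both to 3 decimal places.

μ_MAP = 15.492, E[μ|data] = 15.492

Posterior for μ is Normal. Precision-weighted mean: (1/6.7·2.6 + 8/8.1·17.44) / (1/6.7 + 8/8.1) = 15.492.
A Normal posterior is symmetric, so mode = mean.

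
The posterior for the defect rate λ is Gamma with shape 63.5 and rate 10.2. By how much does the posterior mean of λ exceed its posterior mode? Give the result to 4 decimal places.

0.0980

Mode = (α−1)/β = 62.5/10.2 = 6.1275.
Mean = α/β = 63.5/10.2 = 6.2255.
Difference = 6.2255 − 6.1275 = 0.0980.
Right-skewed posterior ⇒ mode < mean.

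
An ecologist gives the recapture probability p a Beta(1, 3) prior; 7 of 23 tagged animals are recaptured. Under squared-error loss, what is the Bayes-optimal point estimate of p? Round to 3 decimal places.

0.296

Posterior: Beta(1+7, 3+16) = Beta(8, 19).
Mode = (8−1)/(8+19−2) = 7/25 = 0.280.
Mean = 8/(8+19) = 8/27 = 0.296.
Squared-error loss ⇒ the optimal estimator is the posterior mean.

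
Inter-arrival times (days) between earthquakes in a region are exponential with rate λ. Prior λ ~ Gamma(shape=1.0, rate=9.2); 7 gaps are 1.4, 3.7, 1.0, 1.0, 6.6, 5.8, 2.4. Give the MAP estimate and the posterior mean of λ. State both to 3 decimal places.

λ_MAP = 0.225, E[λ|data] = 0.257

Σ times = 21.9. Posterior: Gamma(shape = 1.0+7 = 8.0, rate = 9.2+21.9 = 31.1).
Mode = (α−1)/β = 7.0/31.1 = 0.225.
Mean = α/β = 8.0/31.1 = 0.257.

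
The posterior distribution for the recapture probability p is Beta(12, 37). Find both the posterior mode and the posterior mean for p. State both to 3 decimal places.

MAP: 0.234. Posterior mean: 0.245.

Mode = (12−1)/(12+37−2) = 11/47 = 0.234.
Mean = 12/(12+37) = 12/49 = 0.245.
Right-skewed posterior ⇒ mode < mean.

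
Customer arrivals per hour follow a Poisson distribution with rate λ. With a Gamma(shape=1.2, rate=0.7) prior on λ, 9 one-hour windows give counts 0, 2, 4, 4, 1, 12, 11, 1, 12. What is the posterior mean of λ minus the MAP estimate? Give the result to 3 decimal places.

0.103

Σ counts = 47. Posterior: Gamma(shape = 1.2+47 = 48.2, rate = 0.7+9 = 9.7).
Mode = (α−1)/β = 47.2/9.7 = 4.866.
Mean = α/β = 48.2/9.7 = 4.969.
Difference = 4.969 − 4.866 = 0.103.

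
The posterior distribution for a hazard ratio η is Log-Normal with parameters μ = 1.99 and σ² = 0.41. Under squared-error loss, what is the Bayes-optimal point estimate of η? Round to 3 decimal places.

Mode = exp(μ − σ²) = exp(1.58) = 4.855.
Mean = exp(μ + σ²/2) = exp(2.195) = 8.980.
Squared-error loss ⇒ the optimal estimator is the posterior mean.

8.980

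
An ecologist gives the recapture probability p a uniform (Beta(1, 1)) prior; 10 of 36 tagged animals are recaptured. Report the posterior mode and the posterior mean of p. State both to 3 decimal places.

MAP = 0.278; posterior mean = 0.289

Posterior: Beta(1+10, 1+26) = Beta(11, 27).
Mode = (11−1)/(11+27−2) = 10/36 = 0.278.
With a flat prior the MAP equals the MLE, 10/36.
Mean = 11/(11+27) = 11/38 = 0.289.
The mean is pulled above the mode by the posterior's right skew.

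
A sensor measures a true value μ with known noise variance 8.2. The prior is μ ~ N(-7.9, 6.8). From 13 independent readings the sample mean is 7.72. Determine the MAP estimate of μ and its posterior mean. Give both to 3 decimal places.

MAP = 6.394; posterior mean = 6.394

Posterior for μ is Normal. Precision-weighted mean: (1/6.8·-7.9 + 13/8.2·7.72) / (1/6.8 + 13/8.2) = 6.394.
A Normal posterior is symmetric, so mode = mean.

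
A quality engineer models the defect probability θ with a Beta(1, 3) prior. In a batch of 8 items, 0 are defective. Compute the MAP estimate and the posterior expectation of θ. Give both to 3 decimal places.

MAP: 0.000. Posterior mean: 0.083.

Posterior: Beta(1+0, 3+8) = Beta(1, 11).
Since α = 1 ≤ 1 and β > 1, the Beta density is monotone decreasing on [0,1]; the mode is at 0.
Mean = 1/(1+11) = 0.083.
The mean is pulled above the mode by the posterior's right skew.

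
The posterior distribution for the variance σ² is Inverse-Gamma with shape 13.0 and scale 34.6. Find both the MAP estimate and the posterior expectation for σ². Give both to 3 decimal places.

Mode = β/(α+1) = 34.6/14.0 = 2.471.
Mean = β/(α−1) = 34.6/12.0 = 2.883.

MAP estimate = 2.471, posterior expectation = 2.883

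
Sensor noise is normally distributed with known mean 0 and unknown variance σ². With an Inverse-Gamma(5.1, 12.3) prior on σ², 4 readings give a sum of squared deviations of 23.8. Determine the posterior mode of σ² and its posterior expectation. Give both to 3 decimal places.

MAP = 2.988, posterior mean = 3.967

Posterior: Inverse-Gamma(shape = 5.1+4/2 = 7.1, scale = 12.3+23.8/2 = 24.2).
Mode = β/(α+1) = 24.2/8.1 = 2.988.
Mean = β/(α−1) = 24.2/6.1 = 3.967.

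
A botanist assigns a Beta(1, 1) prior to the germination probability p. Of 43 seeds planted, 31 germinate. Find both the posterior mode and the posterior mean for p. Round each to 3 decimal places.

Posterior: Beta(1+31, 1+12) = Beta(32, 13).
Mode = (32−1)/(32+13−2) = 31/43 = 0.721.
With a flat prior the MAP equals the MLE, 31/43.
Mean = 32/(32+13) = 32/45 = 0.711.

MAP = 0.721, posterior mean = 0.711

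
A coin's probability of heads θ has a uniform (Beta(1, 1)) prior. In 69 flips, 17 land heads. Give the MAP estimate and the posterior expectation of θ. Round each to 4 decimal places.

MAP: 0.2464. Posterior mean: 0.2535.

Posterior: Beta(1+17, 1+52) = Beta(18, 53).
Mode = (18−1)/(18+53−2) = 17/69 = 0.2464.
With a flat prior the MAP equals the MLE, 17/69.
Mean = 18/(18+53) = 18/71 = 0.2535.
The posterior is right-skewed, so the mean exceeds the mode.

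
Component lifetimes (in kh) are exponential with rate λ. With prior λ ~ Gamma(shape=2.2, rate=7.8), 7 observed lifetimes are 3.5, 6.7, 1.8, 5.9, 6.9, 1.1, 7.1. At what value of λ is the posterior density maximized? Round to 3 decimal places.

Σ times = 33.0. Posterior: Gamma(shape = 2.2+7 = 9.2, rate = 7.8+33.0 = 40.8).
Mode = (α−1)/β = 8.2/40.8 = 0.201.
Mean = α/β = 9.2/40.8 = 0.225.
This is the posterior mode — the MAP estimate.

0.201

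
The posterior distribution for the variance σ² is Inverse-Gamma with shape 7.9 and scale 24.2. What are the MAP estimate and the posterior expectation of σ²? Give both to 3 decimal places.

Mode = β/(α+1) = 24.2/8.9 = 2.719.
Mean = β/(α−1) = 24.2/6.9 = 3.507.

MAP estimate = 2.719, posterior expectation = 3.507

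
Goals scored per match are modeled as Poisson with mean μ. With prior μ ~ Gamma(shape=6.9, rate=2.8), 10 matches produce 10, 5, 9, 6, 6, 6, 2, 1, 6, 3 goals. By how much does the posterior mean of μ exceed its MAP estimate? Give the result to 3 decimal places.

0.078

Σ counts = 54. Posterior: Gamma(shape = 6.9+54 = 60.9, rate = 2.8+10 = 12.8).
Mode = (α−1)/β = 59.9/12.8 = 4.680.
Mean = α/β = 60.9/12.8 = 4.758.
Difference = 4.758 − 4.680 = 0.078.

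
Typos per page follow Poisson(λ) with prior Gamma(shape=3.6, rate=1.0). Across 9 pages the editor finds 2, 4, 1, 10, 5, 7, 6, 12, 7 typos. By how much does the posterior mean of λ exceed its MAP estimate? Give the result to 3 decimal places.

0.100

Σ counts = 54. Posterior: Gamma(shape = 3.6+54 = 57.6, rate = 1.0+9 = 10.0).
Mode = (α−1)/β = 56.6/10.0 = 5.660.
Mean = α/β = 57.6/10.0 = 5.760.
Difference = 5.760 − 5.660 = 0.100.
The posterior is right-skewed, so the mean exceeds the mode.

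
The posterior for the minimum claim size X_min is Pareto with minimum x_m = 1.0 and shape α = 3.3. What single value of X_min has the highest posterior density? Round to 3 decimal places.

The Pareto density is strictly decreasing on [x_m, ∞), so the mode is x_m = 1.000.
Mean = α·x_m/(α−1) = 3.3·1.0/2.3 = 1.435.
This is the posterior mode — the MAP estimate.

1.000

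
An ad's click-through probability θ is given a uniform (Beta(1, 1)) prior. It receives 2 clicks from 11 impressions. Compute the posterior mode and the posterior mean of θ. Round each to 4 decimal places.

Posterior: Beta(1+2, 1+9) = Beta(3, 10).
Mode = (3−1)/(3+10−2) = 2/11 = 0.1818.
With a flat prior the MAP equals the MLE, 2/11.
Mean = 3/(3+10) = 3/13 = 0.2308.

MAP = 0.1818, posterior mean = 0.2308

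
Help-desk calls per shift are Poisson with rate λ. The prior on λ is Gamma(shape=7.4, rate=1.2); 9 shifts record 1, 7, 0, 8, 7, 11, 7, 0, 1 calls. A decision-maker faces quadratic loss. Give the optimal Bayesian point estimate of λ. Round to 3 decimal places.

Σ counts = 42. Posterior: Gamma(shape = 7.4+42 = 49.4, rate = 1.2+9 = 10.2).
Mode = (α−1)/β = 48.4/10.2 = 4.745.
Mean = α/β = 49.4/10.2 = 4.843.
Quadratic loss ⇒ the optimal estimator is the posterior mean.

4.843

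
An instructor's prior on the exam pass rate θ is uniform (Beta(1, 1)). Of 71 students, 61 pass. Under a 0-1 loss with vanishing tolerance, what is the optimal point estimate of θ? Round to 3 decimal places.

Posterior: Beta(1+61, 1+10) = Beta(62, 11).
Mode = (62−1)/(62+11−2) = 61/71 = 0.859.
With a flat prior the MAP equals the MLE, 61/71.
Mean = 62/(62+11) = 62/73 = 0.849.
This is the posterior mode — the MAP estimate.

0.859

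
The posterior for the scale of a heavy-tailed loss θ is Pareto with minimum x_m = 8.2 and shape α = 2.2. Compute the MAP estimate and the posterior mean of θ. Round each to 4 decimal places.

The Pareto density is strictly decreasing on [x_m, ∞), so the mode is x_m = 8.2000.
Mean = α·x_m/(α−1) = 2.2·8.2/1.2 = 15.0333.

MAP = 8.2000, posterior mean = 15.0333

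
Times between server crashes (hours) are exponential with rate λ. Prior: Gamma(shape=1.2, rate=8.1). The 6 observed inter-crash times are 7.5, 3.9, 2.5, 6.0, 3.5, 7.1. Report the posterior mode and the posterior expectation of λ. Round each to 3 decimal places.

Σ times = 30.5. Posterior: Gamma(shape = 1.2+6 = 7.2, rate = 8.1+30.5 = 38.6).
Mode = (α−1)/β = 6.2/38.6 = 0.161.
Mean = α/β = 7.2/38.6 = 0.187.
Right-skewed posterior ⇒ mode < mean.

MAP = 0.161, posterior mean = 0.187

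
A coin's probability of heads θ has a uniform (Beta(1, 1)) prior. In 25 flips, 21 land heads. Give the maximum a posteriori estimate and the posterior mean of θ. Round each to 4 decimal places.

Posterior: Beta(1+21, 1+4) = Beta(22, 5).
Mode = (22−1)/(22+5−2) = 21/25 = 0.8400.
With a flat prior the MAP equals the MLE, 21/25.
Mean = 22/(22+5) = 22/27 = 0.8148.
Left-skewed posterior ⇒ mean < mode.

MAP: 0.8400. Posterior mean: 0.8148.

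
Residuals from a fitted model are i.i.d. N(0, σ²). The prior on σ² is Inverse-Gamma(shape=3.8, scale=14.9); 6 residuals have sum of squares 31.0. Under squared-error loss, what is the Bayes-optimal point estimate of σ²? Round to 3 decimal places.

Posterior: Inverse-Gamma(shape = 3.8+6/2 = 6.8, scale = 14.9+31.0/2 = 30.4).
Mode = β/(α+1) = 30.4/7.8 = 3.897.
Mean = β/(α−1) = 30.4/5.8 = 5.241.
Squared-error loss ⇒ the optimal estimator is the posterior mean.

5.241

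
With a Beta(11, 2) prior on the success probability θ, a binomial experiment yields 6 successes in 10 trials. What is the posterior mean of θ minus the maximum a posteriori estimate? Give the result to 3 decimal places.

-0.023

Posterior: Beta(11+6, 2+4) = Beta(17, 6).
Mode = (17−1)/(17+6−2) = 16/21 = 0.762.
Mean = 17/(17+6) = 17/23 = 0.739.
Difference = 0.739 − 0.762 = -0.023.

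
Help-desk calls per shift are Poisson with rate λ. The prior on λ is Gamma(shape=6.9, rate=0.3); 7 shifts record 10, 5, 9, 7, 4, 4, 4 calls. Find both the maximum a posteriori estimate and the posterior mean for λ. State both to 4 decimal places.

MAP: 6.6986. Posterior mean: 6.8356.

Σ counts = 43. Posterior: Gamma(shape = 6.9+43 = 49.9, rate = 0.3+7 = 7.3).
Mode = (α−1)/β = 48.9/7.3 = 6.6986.
Mean = α/β = 49.9/7.3 = 6.8356.
The posterior is right-skewed, so the mean exceeds the mode.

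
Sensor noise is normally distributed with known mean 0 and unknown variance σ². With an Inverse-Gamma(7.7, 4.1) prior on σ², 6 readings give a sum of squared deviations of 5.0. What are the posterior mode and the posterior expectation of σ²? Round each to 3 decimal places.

Posterior: Inverse-Gamma(shape = 7.7+6/2 = 10.7, scale = 4.1+5.0/2 = 6.6).
Mode = β/(α+1) = 6.6/11.7 = 0.564.
Mean = β/(α−1) = 6.6/9.7 = 0.680.

MAP = 0.564; posterior mean = 0.680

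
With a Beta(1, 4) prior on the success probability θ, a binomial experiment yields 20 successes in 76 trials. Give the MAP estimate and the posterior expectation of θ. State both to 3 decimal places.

Posterior: Beta(1+20, 4+56) = Beta(21, 60).
Mode = (21−1)/(21+60−2) = 20/79 = 0.253.
Mean = 21/(21+60) = 21/81 = 0.259.
Right-skewed posterior ⇒ mode < mean.

MAP: 0.253. Posterior mean: 0.259.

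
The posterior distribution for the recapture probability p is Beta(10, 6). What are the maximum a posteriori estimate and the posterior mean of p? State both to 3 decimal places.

Mode = (10−1)/(10+6−2) = 9/14 = 0.643.
Mean = 10/(10+6) = 10/16 = 0.625.
Mode > mean: the posterior has a left tail.

p_MAP = 0.643, E[p|data] = 0.625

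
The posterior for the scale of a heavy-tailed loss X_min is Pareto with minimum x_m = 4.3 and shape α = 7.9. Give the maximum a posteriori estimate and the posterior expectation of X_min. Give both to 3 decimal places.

MAP: 4.300. Posterior mean: 4.923.

The Pareto density is strictly decreasing on [x_m, ∞), so the mode is x_m = 4.300.
Mean = α·x_m/(α−1) = 7.9·4.3/6.9 = 4.923.
The mean is pulled above the mode by the posterior's right skew.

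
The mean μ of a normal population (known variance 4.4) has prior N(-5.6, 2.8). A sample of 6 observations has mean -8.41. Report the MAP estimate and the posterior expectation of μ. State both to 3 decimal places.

Posterior for μ is Normal. Precision-weighted mean: (1/2.8·-5.6 + 6/4.4·-8.41) / (1/2.8 + 6/4.4) = -7.827.
A Normal posterior is symmetric, so mode = mean.

MAP estimate = -7.827, posterior expectation = -7.827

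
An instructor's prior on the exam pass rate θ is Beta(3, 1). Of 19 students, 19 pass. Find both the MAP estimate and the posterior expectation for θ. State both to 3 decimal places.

θ_MAP = 1.000, E[θ|data] = 0.957

Posterior: Beta(3+19, 1+0) = Beta(22, 1).
Since β = 1 ≤ 1 and α > 1, the Beta density is monotone increasing on [0,1]; the mode is at 1.
Mean = 22/(22+1) = 0.957.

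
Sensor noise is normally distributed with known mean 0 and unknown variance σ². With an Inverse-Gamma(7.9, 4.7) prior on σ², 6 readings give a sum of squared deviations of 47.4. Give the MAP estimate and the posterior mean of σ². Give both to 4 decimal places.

Posterior: Inverse-Gamma(shape = 7.9+6/2 = 10.9, scale = 4.7+47.4/2 = 28.4).
Mode = β/(α+1) = 28.4/11.9 = 2.3866.
Mean = β/(α−1) = 28.4/9.9 = 2.8687.

MAP = 2.3866; posterior mean = 2.8687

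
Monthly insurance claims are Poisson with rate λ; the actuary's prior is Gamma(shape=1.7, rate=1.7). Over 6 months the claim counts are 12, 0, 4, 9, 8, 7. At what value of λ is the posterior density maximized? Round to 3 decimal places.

5.286

Σ counts = 40. Posterior: Gamma(shape = 1.7+40 = 41.7, rate = 1.7+6 = 7.7).
Mode = (α−1)/β = 40.7/7.7 = 5.286.
Mean = α/β = 41.7/7.7 = 5.416.
This is the posterior mode — the MAP estimate.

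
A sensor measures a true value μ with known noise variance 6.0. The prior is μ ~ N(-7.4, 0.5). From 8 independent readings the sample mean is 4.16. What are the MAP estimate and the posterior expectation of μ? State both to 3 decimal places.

MAP: -2.776. Posterior mean: -2.776.

Posterior for μ is Normal. Precision-weighted mean: (1/0.5·-7.4 + 8/6.0·4.16) / (1/0.5 + 8/6.0) = -2.776.
A Normal posterior is symmetric, so mode = mean.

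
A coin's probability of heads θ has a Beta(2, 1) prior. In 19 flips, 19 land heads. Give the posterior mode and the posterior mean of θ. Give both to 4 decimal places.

Posterior: Beta(2+19, 1+0) = Beta(21, 1).
Since β = 1 ≤ 1 and α > 1, the Beta density is monotone increasing on [0,1]; the mode is at 1.
Mean = 21/(21+1) = 0.9545.
The mean is pulled below the mode by the posterior's left skew.

MAP = 1.0000; posterior mean = 0.9545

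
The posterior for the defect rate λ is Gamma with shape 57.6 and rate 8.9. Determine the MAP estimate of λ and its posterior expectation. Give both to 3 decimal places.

MAP = 6.360, posterior mean = 6.472

Mode = (α−1)/β = 56.6/8.9 = 6.360.
Mean = α/β = 57.6/8.9 = 6.472.
Right-skewed posterior ⇒ mode < mean.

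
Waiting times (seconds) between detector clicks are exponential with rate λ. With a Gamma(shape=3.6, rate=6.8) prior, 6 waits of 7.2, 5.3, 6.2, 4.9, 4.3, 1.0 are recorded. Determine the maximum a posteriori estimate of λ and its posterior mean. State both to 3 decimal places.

maximum a posteriori estimate = 0.241, posterior mean = 0.269

Σ times = 28.9. Posterior: Gamma(shape = 3.6+6 = 9.6, rate = 6.8+28.9 = 35.7).
Mode = (α−1)/β = 8.6/35.7 = 0.241.
Mean = α/β = 9.6/35.7 = 0.269.
The mean is pulled above the mode by the posterior's right skew.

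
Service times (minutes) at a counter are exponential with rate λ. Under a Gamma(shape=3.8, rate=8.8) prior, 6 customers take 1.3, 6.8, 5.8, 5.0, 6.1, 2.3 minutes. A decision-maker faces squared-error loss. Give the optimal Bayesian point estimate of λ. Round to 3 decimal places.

0.271

Σ times = 27.3. Posterior: Gamma(shape = 3.8+6 = 9.8, rate = 8.8+27.3 = 36.1).
Mode = (α−1)/β = 8.8/36.1 = 0.244.
Mean = α/β = 9.8/36.1 = 0.271.
Squared-error loss ⇒ the optimal estimator is the posterior mean.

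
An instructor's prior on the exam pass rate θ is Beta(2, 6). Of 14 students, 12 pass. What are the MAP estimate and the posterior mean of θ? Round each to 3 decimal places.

MAP = 0.650; posterior mean = 0.636

Posterior: Beta(2+12, 6+2) = Beta(14, 8).
Mode = (14−1)/(14+8−2) = 13/20 = 0.650.
Mean = 14/(14+8) = 14/22 = 0.636.
The mean is pulled below the mode by the posterior's left skew.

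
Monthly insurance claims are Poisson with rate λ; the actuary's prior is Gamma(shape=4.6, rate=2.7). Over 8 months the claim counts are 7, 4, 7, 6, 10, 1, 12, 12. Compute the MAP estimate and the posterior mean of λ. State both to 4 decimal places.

Σ counts = 59. Posterior: Gamma(shape = 4.6+59 = 63.6, rate = 2.7+8 = 10.7).
Mode = (α−1)/β = 62.6/10.7 = 5.8505.
Mean = α/β = 63.6/10.7 = 5.9439.
Mean > mode: the posterior has a right tail.

MAP = 5.8505, posterior mean = 5.9439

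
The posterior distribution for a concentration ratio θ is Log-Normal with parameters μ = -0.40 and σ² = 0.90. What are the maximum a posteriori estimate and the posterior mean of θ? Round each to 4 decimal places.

Mode = exp(μ − σ²) = exp(-1.30) = 0.2725.
Mean = exp(μ + σ²/2) = exp(0.050) = 1.0513.

MAP = 0.2725, posterior mean = 1.0513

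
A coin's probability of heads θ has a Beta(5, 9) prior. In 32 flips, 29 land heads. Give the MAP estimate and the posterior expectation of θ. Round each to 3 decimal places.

Posterior: Beta(5+29, 9+3) = Beta(34, 12).
Mode = (34−1)/(34+12−2) = 33/44 = 0.750.
Mean = 34/(34+12) = 34/46 = 0.739.
Left-skewed posterior ⇒ mean < mode.

MAP = 0.750; posterior mean = 0.739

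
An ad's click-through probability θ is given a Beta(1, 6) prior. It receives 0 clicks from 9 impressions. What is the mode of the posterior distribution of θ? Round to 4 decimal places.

0.0000

Posterior: Beta(1+0, 6+9) = Beta(1, 15).
Since α = 1 ≤ 1 and β > 1, the Beta density is monotone decreasing on [0,1]; the mode is at 0.
Mean = 1/(1+15) = 0.0625.
This is the posterior mode — the MAP estimate.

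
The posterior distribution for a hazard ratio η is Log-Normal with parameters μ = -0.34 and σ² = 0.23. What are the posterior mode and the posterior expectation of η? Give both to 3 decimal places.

Mode = exp(μ − σ²) = exp(-0.57) = 0.566.
Mean = exp(μ + σ²/2) = exp(-0.225) = 0.799.

η_MAP = 0.566, E[η|data] = 0.799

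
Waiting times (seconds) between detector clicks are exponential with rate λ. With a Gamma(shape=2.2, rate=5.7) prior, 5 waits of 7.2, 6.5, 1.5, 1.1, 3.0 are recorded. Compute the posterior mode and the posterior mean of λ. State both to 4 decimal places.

posterior mode = 0.2480, posterior mean = 0.2880

Σ times = 19.3. Posterior: Gamma(shape = 2.2+5 = 7.2, rate = 5.7+19.3 = 25.0).
Mode = (α−1)/β = 6.2/25.0 = 0.2480.
Mean = α/β = 7.2/25.0 = 0.2880.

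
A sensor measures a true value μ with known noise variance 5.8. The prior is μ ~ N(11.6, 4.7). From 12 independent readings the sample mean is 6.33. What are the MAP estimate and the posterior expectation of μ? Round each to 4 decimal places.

Posterior for μ is Normal. Precision-weighted mean: (1/4.7·11.6 + 12/5.8·6.33) / (1/4.7 + 12/5.8) = 6.8214.
A Normal posterior is symmetric, so mode = mean.

MAP = 6.8214; posterior mean = 6.8214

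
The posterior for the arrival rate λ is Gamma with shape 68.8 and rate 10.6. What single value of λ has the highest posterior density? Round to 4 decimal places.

6.3962

Mode = (α−1)/β = 67.8/10.6 = 6.3962.
Mean = α/β = 68.8/10.6 = 6.4906.
This is the posterior mode — the MAP estimate.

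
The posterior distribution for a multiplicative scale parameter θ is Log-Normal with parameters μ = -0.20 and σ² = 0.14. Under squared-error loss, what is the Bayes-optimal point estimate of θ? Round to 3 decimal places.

Mode = exp(μ − σ²) = exp(-0.34) = 0.712.
Mean = exp(μ + σ²/2) = exp(-0.130) = 0.878.
Squared-error loss ⇒ the optimal estimator is the posterior mean.

0.878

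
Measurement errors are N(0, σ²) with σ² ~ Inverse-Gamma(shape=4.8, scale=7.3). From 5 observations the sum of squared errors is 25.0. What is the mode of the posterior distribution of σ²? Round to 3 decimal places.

Posterior: Inverse-Gamma(shape = 4.8+5/2 = 7.3, scale = 7.3+25.0/2 = 19.8).
Mode = β/(α+1) = 19.8/8.3 = 2.386.
Mean = β/(α−1) = 19.8/6.3 = 3.143.
This is the posterior mode — the MAP estimate.

2.386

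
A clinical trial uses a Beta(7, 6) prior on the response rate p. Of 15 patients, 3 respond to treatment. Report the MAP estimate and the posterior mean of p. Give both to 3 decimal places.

Posterior: Beta(7+3, 6+12) = Beta(10, 18).
Mode = (10−1)/(10+18−2) = 9/26 = 0.346.
Mean = 10/(10+18) = 10/28 = 0.357.

p_MAP = 0.346, E[p|data] = 0.357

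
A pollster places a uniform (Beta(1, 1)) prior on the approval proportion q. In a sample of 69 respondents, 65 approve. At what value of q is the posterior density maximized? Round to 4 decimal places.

Posterior: Beta(1+65, 1+4) = Beta(66, 5).
Mode = (66−1)/(66+5−2) = 65/69 = 0.9420.
With a flat prior the MAP equals the MLE, 65/69.
Mean = 66/(66+5) = 66/71 = 0.9296.
This is the posterior mode — the MAP estimate.

0.9420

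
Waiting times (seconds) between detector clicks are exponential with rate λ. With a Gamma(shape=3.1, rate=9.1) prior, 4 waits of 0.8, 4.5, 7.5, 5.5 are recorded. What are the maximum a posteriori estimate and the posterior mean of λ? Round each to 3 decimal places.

MAP = 0.223, posterior mean = 0.259

Σ times = 18.3. Posterior: Gamma(shape = 3.1+4 = 7.1, rate = 9.1+18.3 = 27.4).
Mode = (α−1)/β = 6.1/27.4 = 0.223.
Mean = α/β = 7.1/27.4 = 0.259.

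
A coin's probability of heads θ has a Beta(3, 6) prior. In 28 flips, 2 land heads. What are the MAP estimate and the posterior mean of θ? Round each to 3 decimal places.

θ_MAP = 0.114, E[θ|data] = 0.135

Posterior: Beta(3+2, 6+26) = Beta(5, 32).
Mode = (5−1)/(5+32−2) = 4/35 = 0.114.
Mean = 5/(5+32) = 5/37 = 0.135.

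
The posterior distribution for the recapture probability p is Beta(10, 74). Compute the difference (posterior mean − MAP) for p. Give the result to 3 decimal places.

Mode = (10−1)/(10+74−2) = 9/82 = 0.110.
Mean = 10/(10+74) = 10/84 = 0.119.
Difference = 0.119 − 0.110 = 0.009.

0.009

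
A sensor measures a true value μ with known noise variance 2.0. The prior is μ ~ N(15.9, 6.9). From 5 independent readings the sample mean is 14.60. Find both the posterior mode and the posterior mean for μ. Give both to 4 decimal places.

μ_MAP = 14.6712, E[μ|data] = 14.6712

Posterior for μ is Normal. Precision-weighted mean: (1/6.9·15.9 + 5/2.0·14.60) / (1/6.9 + 5/2.0) = 14.6712.
A Normal posterior is symmetric, so mode = mean.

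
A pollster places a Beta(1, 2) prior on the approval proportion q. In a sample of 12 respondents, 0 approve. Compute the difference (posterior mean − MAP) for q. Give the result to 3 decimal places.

Posterior: Beta(1+0, 2+12) = Beta(1, 14).
Since α = 1 ≤ 1 and β > 1, the Beta density is monotone decreasing on [0,1]; the mode is at 0.
Mean = 1/(1+14) = 0.067.
Difference = 0.067 − 0.000 = 0.067.
Mean > mode: the posterior has a right tail.

0.067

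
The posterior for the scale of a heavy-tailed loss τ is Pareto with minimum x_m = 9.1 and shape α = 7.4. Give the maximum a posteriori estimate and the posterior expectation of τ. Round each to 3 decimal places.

The Pareto density is strictly decreasing on [x_m, ∞), so the mode is x_m = 9.100.
Mean = α·x_m/(α−1) = 7.4·9.1/6.4 = 10.522.

MAP = 9.100; posterior mean = 10.522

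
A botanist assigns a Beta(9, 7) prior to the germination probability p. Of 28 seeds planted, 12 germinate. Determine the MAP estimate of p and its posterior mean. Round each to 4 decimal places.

MAP estimate = 0.4762, posterior mean = 0.4773

Posterior: Beta(9+12, 7+16) = Beta(21, 23).
Mode = (21−1)/(21+23−2) = 20/42 = 0.4762.
Mean = 21/(21+23) = 21/44 = 0.4773.
The mean is pulled above the mode by the posterior's right skew.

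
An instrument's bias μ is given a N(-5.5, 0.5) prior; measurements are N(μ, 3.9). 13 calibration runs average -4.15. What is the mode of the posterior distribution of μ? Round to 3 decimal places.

-4.656

Posterior for μ is Normal. Precision-weighted mean: (1/0.5·-5.5 + 13/3.9·-4.15) / (1/0.5 + 13/3.9) = -4.656.
A Normal posterior is symmetric, so mode = mean.
This is the posterior mode — the MAP estimate.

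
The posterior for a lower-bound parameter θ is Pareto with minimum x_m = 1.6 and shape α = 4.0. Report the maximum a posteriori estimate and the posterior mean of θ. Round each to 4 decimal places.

maximum a posteriori estimate = 1.6000, posterior mean = 2.1333

The Pareto density is strictly decreasing on [x_m, ∞), so the mode is x_m = 1.6000.
Mean = α·x_m/(α−1) = 4.0·1.6/3.0 = 2.1333.
Right-skewed posterior ⇒ mode < mean.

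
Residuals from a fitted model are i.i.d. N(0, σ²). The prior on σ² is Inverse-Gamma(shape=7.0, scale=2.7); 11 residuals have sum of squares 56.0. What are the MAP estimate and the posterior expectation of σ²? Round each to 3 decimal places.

Posterior: Inverse-Gamma(shape = 7.0+11/2 = 12.5, scale = 2.7+56.0/2 = 30.7).
Mode = β/(α+1) = 30.7/13.5 = 2.274.
Mean = β/(α−1) = 30.7/11.5 = 2.670.
Right-skewed posterior ⇒ mode < mean.

MAP: 2.274. Posterior mean: 2.670.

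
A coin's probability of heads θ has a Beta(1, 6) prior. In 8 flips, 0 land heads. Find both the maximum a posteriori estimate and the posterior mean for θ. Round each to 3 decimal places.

Posterior: Beta(1+0, 6+8) = Beta(1, 14).
Since α = 1 ≤ 1 and β > 1, the Beta density is monotone decreasing on [0,1]; the mode is at 0.
Mean = 1/(1+14) = 0.067.
Mean > mode: the posterior has a right tail.

maximum a posteriori estimate = 0.000, posterior mean = 0.067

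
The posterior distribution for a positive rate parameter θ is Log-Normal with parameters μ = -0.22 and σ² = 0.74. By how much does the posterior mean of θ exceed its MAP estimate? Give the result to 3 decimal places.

Mode = exp(μ − σ²) = exp(-0.96) = 0.383.
Mean = exp(μ + σ²/2) = exp(0.150) = 1.162.
Difference = 1.162 − 0.383 = 0.779.
The mean is pulled above the mode by the posterior's right skew.

0.779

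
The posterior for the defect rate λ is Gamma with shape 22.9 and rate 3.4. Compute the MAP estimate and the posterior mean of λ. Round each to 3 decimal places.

Mode = (α−1)/β = 21.9/3.4 = 6.441.
Mean = α/β = 22.9/3.4 = 6.735.
The posterior is right-skewed, so the mean exceeds the mode.

MAP estimate = 6.441, posterior mean = 6.735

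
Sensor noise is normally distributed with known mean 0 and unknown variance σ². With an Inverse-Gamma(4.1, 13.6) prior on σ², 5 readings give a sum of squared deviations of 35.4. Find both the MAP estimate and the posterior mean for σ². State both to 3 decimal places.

Posterior: Inverse-Gamma(shape = 4.1+5/2 = 6.6, scale = 13.6+35.4/2 = 31.3).
Mode = β/(α+1) = 31.3/7.6 = 4.118.
Mean = β/(α−1) = 31.3/5.6 = 5.589.

σ²_MAP = 4.118, E[σ²|data] = 5.589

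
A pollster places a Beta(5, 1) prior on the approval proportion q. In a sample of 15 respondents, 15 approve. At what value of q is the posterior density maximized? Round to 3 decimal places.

1.000

Posterior: Beta(5+15, 1+0) = Beta(20, 1).
Since β = 1 ≤ 1 and α > 1, the Beta density is monotone increasing on [0,1]; the mode is at 1.
Mean = 20/(20+1) = 0.952.
This is the posterior mode — the MAP estimate.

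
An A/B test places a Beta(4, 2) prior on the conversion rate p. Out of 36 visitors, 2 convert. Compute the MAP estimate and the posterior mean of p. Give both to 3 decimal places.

MAP = 0.125, posterior mean = 0.143

Posterior: Beta(4+2, 2+34) = Beta(6, 36).
Mode = (6−1)/(6+36−2) = 5/40 = 0.125.
Mean = 6/(6+36) = 6/42 = 0.143.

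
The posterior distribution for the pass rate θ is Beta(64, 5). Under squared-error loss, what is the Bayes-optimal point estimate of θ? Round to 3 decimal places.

Mode = (64−1)/(64+5−2) = 63/67 = 0.940.
Mean = 64/(64+5) = 64/69 = 0.928.
Squared-error loss ⇒ the optimal estimator is the posterior mean.

0.928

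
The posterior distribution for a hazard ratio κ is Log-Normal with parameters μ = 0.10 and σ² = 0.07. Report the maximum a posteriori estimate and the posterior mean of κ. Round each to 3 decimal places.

maximum a posteriori estimate = 1.030, posterior mean = 1.145

Mode = exp(μ − σ²) = exp(0.03) = 1.030.
Mean = exp(μ + σ²/2) = exp(0.135) = 1.145.
Right-skewed posterior ⇒ mode < mean.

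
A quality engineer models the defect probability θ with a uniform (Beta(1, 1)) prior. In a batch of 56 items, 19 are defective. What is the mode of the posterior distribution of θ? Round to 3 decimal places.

Posterior: Beta(1+19, 1+37) = Beta(20, 38).
Mode = (20−1)/(20+38−2) = 19/56 = 0.339.
With a flat prior the MAP equals the MLE, 19/56.
Mean = 20/(20+38) = 20/58 = 0.345.
This is the posterior mode — the MAP estimate.

0.339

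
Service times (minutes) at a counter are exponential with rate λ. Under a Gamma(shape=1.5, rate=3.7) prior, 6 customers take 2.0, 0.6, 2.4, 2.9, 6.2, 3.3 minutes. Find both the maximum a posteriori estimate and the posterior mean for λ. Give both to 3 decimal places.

maximum a posteriori estimate = 0.308, posterior mean = 0.355

Σ times = 17.4. Posterior: Gamma(shape = 1.5+6 = 7.5, rate = 3.7+17.4 = 21.1).
Mode = (α−1)/β = 6.5/21.1 = 0.308.
Mean = α/β = 7.5/21.1 = 0.355.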